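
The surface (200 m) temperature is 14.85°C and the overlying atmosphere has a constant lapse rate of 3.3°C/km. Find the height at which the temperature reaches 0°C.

4700 m

Height above start = (14.85 − 0) / 3.3 = 4.5 km
Altitude = 200 m + 4500 m = 4700 m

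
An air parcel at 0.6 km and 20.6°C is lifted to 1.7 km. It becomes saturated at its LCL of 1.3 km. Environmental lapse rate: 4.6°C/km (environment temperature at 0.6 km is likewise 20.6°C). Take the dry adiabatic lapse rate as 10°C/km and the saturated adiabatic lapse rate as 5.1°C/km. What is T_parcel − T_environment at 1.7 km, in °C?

Parcel:
  600 → 1300 m (dry, 10°C/km): ΔT = -10 × 0.7 = -7°C → T = 13.6°C
  1300 → 1700 m (saturated, 5.1°C/km): ΔT = -5.1 × 0.4 = -2.04°C → T = 11.56°C
Environment:
  600 → 1700 m (environment, 4.6°C/km): ΔT = -4.6 × 1.1 = -5.06°C → T = 15.54°C
T_parcel − T_env = 11.56 − 15.54 = -3.98°C

-3.98°C (parcel cooler than environment)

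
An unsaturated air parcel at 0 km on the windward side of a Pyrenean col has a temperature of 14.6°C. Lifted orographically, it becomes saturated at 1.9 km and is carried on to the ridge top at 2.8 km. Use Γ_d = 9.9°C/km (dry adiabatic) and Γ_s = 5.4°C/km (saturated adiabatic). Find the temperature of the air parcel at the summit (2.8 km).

Dry to 1900 m: -9.9 × 1.9 km = -18.81°C, so T = -4.21°C.
Saturated to 2800 m: -5.4 × 0.9 km = -4.86°C, so T = -9.07°C.

-9.07°C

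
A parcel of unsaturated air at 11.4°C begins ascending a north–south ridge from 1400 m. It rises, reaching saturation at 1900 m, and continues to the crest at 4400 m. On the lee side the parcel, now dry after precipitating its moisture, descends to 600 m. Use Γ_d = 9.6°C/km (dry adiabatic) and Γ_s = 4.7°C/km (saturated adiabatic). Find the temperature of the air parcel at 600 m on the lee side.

1400 → 1900 m (dry, 9.6°C/km): ΔT = -9.6 × 0.5 = -4.8°C → T = 6.6°C
1900 → 4400 m (saturated, 4.7°C/km): ΔT = -4.7 × 2.5 = -11.75°C → T = -5.15°C
4400 → 600 m (dry descent, 9.6°C/km): ΔT = +9.6 × 3.8 = +36.48°C → T = 31.33°C

31.33°C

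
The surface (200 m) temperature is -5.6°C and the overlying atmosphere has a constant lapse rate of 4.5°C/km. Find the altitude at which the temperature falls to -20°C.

3400 m

Height above start = (-5.6 − (-20)) / 4.5 = 3.2 km
Altitude = 200 m + 3200 m = 3400 m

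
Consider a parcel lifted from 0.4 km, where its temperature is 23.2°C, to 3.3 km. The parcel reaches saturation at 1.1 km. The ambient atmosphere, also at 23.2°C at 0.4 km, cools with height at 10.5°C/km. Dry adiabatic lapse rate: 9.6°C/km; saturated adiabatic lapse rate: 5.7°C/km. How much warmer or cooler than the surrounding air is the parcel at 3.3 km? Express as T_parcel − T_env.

+11.19°C (parcel warmer than environment)

Parcel:
  400–1100 m, dry: Δz = 0.7 km ⇒ ΔT = -6.72°C; T = 16.48°C
  1100–3300 m, saturated: Δz = 2.2 km ⇒ ΔT = -12.54°C; T = 3.94°C
Environment:
  400–3300 m, environment: Δz = 2.9 km ⇒ ΔT = -30.45°C; T = -7.25°C
T_parcel − T_env = 3.94 − (-7.25) = +11.19°C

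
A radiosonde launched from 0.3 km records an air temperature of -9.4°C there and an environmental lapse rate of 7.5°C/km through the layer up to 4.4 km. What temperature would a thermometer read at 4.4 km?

-40.15°C

300–4400 m, environmental: Δz = 4.1 km ⇒ ΔT = -30.75°C; T = -40.15°C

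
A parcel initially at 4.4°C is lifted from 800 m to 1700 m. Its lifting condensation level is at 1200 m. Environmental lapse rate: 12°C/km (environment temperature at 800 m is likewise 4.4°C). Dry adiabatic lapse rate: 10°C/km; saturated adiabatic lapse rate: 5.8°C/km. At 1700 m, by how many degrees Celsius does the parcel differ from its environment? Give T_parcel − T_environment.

Parcel:
  800 → 1200 m (dry, 10°C/km): ΔT = -10 × 0.4 = -4°C → T = 0.4°C
  1200 → 1700 m (saturated, 5.8°C/km): ΔT = -5.8 × 0.5 = -2.9°C → T = -2.5°C
Environment:
  800 → 1700 m (environment, 12°C/km): ΔT = -12 × 0.9 = -10.8°C → T = -6.4°C
T_parcel − T_env = -2.5 − (-6.4) = +3.9°C

+3.9°C (parcel warmer than environment)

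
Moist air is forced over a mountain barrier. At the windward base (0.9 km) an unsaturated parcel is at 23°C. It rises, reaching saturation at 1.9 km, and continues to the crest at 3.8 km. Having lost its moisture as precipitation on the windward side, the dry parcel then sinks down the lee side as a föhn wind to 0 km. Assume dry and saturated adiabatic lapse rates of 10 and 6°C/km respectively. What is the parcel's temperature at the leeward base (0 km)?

39.6°C

From 900 m to 1900 m (dry): cools by 10 × 1 = 10°C, giving 13°C.
From 1900 m to 3800 m (saturated): cools by 6 × 1.9 = 11.4°C, giving 1.6°C.
From 3800 m to 0 m (dry descent): warms by 10 × 3.8 = 38°C, giving 39.6°C.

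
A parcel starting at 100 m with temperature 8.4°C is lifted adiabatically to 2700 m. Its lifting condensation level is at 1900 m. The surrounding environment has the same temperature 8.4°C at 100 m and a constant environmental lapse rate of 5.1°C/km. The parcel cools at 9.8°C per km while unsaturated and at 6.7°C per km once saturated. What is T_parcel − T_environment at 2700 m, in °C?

Parcel:
  100–1900 m, dry: Δz = 1.8 km ⇒ ΔT = -17.64°C; T = -9.24°C
  1900–2700 m, saturated: Δz = 0.8 km ⇒ ΔT = -5.36°C; T = -14.6°C
Environment:
  100–2700 m, environment: Δz = 2.6 km ⇒ ΔT = -13.26°C; T = -4.86°C
T_parcel − T_env = -14.6 − (-4.86) = -9.74°C

-9.74°C (parcel cooler than environment)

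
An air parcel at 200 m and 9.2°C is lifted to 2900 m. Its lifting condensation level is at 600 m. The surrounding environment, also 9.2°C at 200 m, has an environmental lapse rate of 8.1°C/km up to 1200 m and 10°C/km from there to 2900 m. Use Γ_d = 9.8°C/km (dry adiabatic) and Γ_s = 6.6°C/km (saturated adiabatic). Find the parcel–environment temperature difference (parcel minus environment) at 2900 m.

+6°C (parcel warmer than environment)

Parcel:
  From 200 m to 600 m (dry): cools by 9.8 × 0.4 = 3.92°C, giving 5.28°C.
  From 600 m to 2900 m (saturated): cools by 6.6 × 2.3 = 15.18°C, giving -9.9°C.
Environment:
  From 200 m to 1200 m (environment, lower layer): cools by 8.1 × 1 = 8.1°C, giving 1.1°C.
  From 1200 m to 2900 m (environment, upper layer): cools by 10 × 1.7 = 17°C, giving -15.9°C.
T_parcel − T_env = -9.9 − (-15.9) = +6°C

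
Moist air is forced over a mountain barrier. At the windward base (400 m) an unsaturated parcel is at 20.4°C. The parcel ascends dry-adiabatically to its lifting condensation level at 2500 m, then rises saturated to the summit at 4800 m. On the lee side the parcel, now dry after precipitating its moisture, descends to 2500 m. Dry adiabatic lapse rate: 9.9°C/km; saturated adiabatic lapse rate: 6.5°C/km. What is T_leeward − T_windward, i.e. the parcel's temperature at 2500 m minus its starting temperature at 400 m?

Dry to 2500 m: -9.9 × 2.1 km = -20.79°C, so T = -0.39°C.
Saturated to 4800 m: -6.5 × 2.3 km = -14.95°C, so T = -15.34°C.
Dry descent to 2500 m: +9.9 × 2.3 km = +22.77°C, so T = 7.43°C.
Net change vs windward start: 7.43 − 20.4 = -12.97°C

-12.97°C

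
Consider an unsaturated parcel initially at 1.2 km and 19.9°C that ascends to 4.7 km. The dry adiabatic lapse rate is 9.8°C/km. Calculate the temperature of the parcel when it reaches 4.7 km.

From 1200 m to 4700 m (dry adiabatic): cools by 9.8 × 3.5 = 34.3°C, giving -14.4°C.

-14.4°C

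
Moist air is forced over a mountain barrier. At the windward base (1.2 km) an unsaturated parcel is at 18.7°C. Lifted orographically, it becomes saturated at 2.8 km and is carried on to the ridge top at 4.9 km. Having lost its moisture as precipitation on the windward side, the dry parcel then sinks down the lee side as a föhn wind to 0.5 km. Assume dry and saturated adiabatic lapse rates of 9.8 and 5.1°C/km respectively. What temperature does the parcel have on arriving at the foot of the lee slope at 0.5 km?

1200–2800 m, dry: Δz = 1.6 km ⇒ ΔT = -15.68°C; T = 3.02°C
2800–4900 m, saturated: Δz = 2.1 km ⇒ ΔT = -10.71°C; T = -7.69°C
4900–500 m, dry descent: Δz = 4.4 km ⇒ ΔT = +43.12°C; T = 35.43°C

35.43°C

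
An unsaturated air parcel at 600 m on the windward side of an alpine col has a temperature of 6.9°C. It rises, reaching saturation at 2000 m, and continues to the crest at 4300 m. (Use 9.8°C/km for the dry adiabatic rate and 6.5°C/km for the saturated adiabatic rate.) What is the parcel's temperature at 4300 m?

-21.77°C

600–2000 m, dry: Δz = 1.4 km ⇒ ΔT = -13.72°C; T = -6.82°C
2000–4300 m, saturated: Δz = 2.3 km ⇒ ΔT = -14.95°C; T = -21.77°C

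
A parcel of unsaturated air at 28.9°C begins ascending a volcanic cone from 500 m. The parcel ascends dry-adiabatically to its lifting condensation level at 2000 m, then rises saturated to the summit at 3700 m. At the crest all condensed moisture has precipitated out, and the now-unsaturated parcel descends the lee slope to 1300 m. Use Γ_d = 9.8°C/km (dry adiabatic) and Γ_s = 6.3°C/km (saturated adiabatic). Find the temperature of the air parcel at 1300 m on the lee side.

500–2000 m, dry: Δz = 1.5 km ⇒ ΔT = -14.7°C; T = 14.2°C
2000–3700 m, saturated: Δz = 1.7 km ⇒ ΔT = -10.71°C; T = 3.49°C
3700–1300 m, dry descent: Δz = 2.4 km ⇒ ΔT = +23.52°C; T = 27.01°C

27.01°C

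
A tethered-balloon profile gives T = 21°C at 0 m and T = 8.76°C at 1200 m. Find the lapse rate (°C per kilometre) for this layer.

Γ = −ΔT/Δz = (21 − 8.76) / (1200 − 0) m
  = 12.24°C / 1.2 km = 10.2°C/km

10.2°C/km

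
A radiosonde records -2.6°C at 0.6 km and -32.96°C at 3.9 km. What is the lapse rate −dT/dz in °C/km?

9.2°C/km

Γ = −ΔT/Δz = (-2.6 − (-32.96)) / (3900 − 600) m
  = 30.36°C / 3.3 km = 9.2°C/km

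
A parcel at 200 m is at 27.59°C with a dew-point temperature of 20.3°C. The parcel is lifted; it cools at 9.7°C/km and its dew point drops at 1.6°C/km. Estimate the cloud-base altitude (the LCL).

T and T_d converge at 9.7 − 1.6 = 8.1°C per km
Height above start = (27.59 − 20.3) / 8.1 = 0.9 km
LCL altitude = 200 m + 900 m = 1100 m

1100 m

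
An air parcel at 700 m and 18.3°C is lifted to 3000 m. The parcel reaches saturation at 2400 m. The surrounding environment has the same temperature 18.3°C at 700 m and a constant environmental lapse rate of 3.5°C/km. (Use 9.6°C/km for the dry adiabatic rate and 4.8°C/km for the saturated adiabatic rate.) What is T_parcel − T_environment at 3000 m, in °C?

-11.15°C (parcel cooler than environment)

Parcel:
  From 700 m to 2400 m (dry): cools by 9.6 × 1.7 = 16.32°C, giving 1.98°C.
  From 2400 m to 3000 m (saturated): cools by 4.8 × 0.6 = 2.88°C, giving -0.9°C.
Environment:
  From 700 m to 3000 m (environment): cools by 3.5 × 2.3 = 8.05°C, giving 10.25°C.
T_parcel − T_env = -0.9 − 10.25 = -11.15°C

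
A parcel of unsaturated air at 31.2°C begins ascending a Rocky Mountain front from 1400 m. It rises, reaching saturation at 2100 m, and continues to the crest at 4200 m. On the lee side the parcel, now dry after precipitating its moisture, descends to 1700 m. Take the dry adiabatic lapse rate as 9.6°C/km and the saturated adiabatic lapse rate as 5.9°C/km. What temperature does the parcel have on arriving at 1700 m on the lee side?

1400 → 2100 m (dry, 9.6°C/km): ΔT = -9.6 × 0.7 = -6.72°C → T = 24.48°C
2100 → 4200 m (saturated, 5.9°C/km): ΔT = -5.9 × 2.1 = -12.39°C → T = 12.09°C
4200 → 1700 m (dry descent, 9.6°C/km): ΔT = +9.6 × 2.5 = +24°C → T = 36.09°C

36.09°C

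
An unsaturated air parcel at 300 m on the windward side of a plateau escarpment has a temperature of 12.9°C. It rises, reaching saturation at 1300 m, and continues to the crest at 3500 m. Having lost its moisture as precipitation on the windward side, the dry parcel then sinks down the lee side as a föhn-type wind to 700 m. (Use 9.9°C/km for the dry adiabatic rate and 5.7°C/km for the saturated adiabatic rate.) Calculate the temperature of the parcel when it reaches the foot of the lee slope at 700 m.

18.18°C

From 300 m to 1300 m (dry): cools by 9.9 × 1 = 9.9°C, giving 3°C.
From 1300 m to 3500 m (saturated): cools by 5.7 × 2.2 = 12.54°C, giving -9.54°C.
From 3500 m to 700 m (dry descent): warms by 9.9 × 2.8 = 27.72°C, giving 18.18°C.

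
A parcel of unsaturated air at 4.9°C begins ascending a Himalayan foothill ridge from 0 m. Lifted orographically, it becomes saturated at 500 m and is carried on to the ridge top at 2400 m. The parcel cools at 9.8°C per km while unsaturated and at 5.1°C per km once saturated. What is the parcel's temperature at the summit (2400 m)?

-9.69°C

Dry to 500 m: -9.8 × 0.5 km = -4.9°C, so T = 0°C.
Saturated to 2400 m: -5.1 × 1.9 km = -9.69°C, so T = -9.69°C.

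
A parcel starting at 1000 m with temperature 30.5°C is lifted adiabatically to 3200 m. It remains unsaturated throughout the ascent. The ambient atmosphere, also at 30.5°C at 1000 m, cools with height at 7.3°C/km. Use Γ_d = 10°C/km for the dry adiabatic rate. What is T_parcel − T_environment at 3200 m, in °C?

Parcel:
  Dry to 3200 m: -10 × 2.2 km = -22°C, so T = 8.5°C.
Environment:
  Environment to 3200 m: -7.3 × 2.2 km = -16.06°C, so T = 14.44°C.
T_parcel − T_env = 8.5 − 14.44 = -5.94°C

-5.94°C (parcel cooler than environment)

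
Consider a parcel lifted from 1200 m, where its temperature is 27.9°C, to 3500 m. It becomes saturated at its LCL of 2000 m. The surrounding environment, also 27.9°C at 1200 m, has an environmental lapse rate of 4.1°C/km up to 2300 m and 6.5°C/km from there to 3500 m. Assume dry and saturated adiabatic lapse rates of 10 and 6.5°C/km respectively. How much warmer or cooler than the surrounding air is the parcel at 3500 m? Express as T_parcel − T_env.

Parcel:
  1200–2000 m, dry: Δz = 0.8 km ⇒ ΔT = -8°C; T = 19.9°C
  2000–3500 m, saturated: Δz = 1.5 km ⇒ ΔT = -9.75°C; T = 10.15°C
Environment:
  1200–2300 m, environment, lower layer: Δz = 1.1 km ⇒ ΔT = -4.51°C; T = 23.39°C
  2300–3500 m, environment, upper layer: Δz = 1.2 km ⇒ ΔT = -7.8°C; T = 15.59°C
T_parcel − T_env = 10.15 − 15.59 = -5.44°C

-5.44°C (parcel cooler than environment)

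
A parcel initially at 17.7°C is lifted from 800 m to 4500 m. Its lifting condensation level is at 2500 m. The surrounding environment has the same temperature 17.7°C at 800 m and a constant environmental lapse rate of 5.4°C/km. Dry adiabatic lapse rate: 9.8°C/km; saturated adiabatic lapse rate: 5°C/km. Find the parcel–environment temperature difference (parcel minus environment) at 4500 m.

-6.68°C (parcel cooler than environment)

Parcel:
  From 800 m to 2500 m (dry): cools by 9.8 × 1.7 = 16.66°C, giving 1.04°C.
  From 2500 m to 4500 m (saturated): cools by 5 × 2 = 10°C, giving -8.96°C.
Environment:
  From 800 m to 4500 m (environment): cools by 5.4 × 3.7 = 19.98°C, giving -2.28°C.
T_parcel − T_env = -8.96 − (-2.28) = -6.68°C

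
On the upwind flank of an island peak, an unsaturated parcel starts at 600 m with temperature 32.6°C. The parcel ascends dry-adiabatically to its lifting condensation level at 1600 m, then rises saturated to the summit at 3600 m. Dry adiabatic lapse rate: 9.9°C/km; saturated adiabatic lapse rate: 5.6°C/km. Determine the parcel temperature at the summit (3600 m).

600–1600 m, dry: Δz = 1 km ⇒ ΔT = -9.9°C; T = 22.7°C
1600–3600 m, saturated: Δz = 2 km ⇒ ΔT = -11.2°C; T = 11.5°C

11.5°C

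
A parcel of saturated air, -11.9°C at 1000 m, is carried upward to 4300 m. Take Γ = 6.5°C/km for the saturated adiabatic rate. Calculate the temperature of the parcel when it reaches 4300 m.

-33.35°C

From 1000 m to 4300 m (saturated adiabatic): cools by 6.5 × 3.3 = 21.45°C, giving -33.35°C.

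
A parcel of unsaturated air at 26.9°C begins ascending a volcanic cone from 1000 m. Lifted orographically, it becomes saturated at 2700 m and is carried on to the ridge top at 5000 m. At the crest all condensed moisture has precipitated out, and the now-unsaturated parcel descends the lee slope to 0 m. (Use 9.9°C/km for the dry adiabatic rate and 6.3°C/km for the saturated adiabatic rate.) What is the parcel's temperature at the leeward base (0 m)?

1000–2700 m, dry: Δz = 1.7 km ⇒ ΔT = -16.83°C; T = 10.07°C
2700–5000 m, saturated: Δz = 2.3 km ⇒ ΔT = -14.49°C; T = -4.42°C
5000–0 m, dry descent: Δz = 5 km ⇒ ΔT = +49.5°C; T = 45.08°C

45.08°C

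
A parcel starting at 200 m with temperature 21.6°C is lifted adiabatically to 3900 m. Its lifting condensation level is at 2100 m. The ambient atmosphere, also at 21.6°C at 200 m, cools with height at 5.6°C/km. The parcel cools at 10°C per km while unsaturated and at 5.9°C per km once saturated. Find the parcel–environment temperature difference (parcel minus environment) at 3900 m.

Parcel:
  200–2100 m, dry: Δz = 1.9 km ⇒ ΔT = -19°C; T = 2.6°C
  2100–3900 m, saturated: Δz = 1.8 km ⇒ ΔT = -10.62°C; T = -8.02°C
Environment:
  200–3900 m, environment: Δz = 3.7 km ⇒ ΔT = -20.72°C; T = 0.88°C
T_parcel − T_env = -8.02 − 0.88 = -8.9°C

-8.9°C (parcel cooler than environment)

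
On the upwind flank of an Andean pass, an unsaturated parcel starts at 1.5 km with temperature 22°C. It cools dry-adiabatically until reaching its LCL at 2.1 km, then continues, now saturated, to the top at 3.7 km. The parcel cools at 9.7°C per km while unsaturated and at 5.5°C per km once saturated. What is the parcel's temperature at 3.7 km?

7.38°C

Dry to 2100 m: -9.7 × 0.6 km = -5.82°C, so T = 16.18°C.
Saturated to 3700 m: -5.5 × 1.6 km = -8.8°C, so T = 7.38°C.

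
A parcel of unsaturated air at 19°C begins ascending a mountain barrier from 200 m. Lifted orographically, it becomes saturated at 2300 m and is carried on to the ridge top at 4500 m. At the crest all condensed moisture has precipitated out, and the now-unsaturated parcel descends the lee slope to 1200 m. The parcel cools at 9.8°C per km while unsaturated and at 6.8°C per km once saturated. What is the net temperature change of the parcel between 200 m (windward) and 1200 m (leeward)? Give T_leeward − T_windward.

-3.2°C

200 → 2300 m (dry, 9.8°C/km): ΔT = -9.8 × 2.1 = -20.58°C → T = -1.58°C
2300 → 4500 m (saturated, 6.8°C/km): ΔT = -6.8 × 2.2 = -14.96°C → T = -16.54°C
4500 → 1200 m (dry descent, 9.8°C/km): ΔT = +9.8 × 3.3 = +32.34°C → T = 15.8°C
Net change vs windward start: 15.8 − 19 = -3.2°C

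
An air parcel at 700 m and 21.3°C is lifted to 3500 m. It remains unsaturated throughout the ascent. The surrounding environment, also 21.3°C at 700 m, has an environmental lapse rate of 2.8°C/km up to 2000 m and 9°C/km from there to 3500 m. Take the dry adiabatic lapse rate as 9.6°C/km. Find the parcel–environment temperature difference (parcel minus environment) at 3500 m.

-9.74°C (parcel cooler than environment)

Parcel:
  From 700 m to 3500 m (dry): cools by 9.6 × 2.8 = 26.88°C, giving -5.58°C.
Environment:
  From 700 m to 2000 m (environment, lower layer): cools by 2.8 × 1.3 = 3.64°C, giving 17.66°C.
  From 2000 m to 3500 m (environment, upper layer): cools by 9 × 1.5 = 13.5°C, giving 4.16°C.
T_parcel − T_env = -5.58 − 4.16 = -9.74°C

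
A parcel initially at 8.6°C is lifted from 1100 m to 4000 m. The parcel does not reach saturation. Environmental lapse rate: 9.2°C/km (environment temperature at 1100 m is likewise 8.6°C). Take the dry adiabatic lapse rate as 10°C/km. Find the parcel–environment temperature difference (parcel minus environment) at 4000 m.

Parcel:
  1100–4000 m, dry: Δz = 2.9 km ⇒ ΔT = -29°C; T = -20.4°C
Environment:
  1100–4000 m, environment: Δz = 2.9 km ⇒ ΔT = -26.68°C; T = -18.08°C
T_parcel − T_env = -20.4 − (-18.08) = -2.32°C

-2.32°C (parcel cooler than environment)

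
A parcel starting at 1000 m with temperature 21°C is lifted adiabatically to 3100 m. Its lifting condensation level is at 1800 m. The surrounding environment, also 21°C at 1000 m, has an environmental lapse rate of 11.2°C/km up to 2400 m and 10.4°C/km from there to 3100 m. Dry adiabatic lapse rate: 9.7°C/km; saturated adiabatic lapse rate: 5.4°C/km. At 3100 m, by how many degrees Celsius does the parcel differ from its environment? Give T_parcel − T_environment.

+8.18°C (parcel warmer than environment)

Parcel:
  Dry to 1800 m: -9.7 × 0.8 km = -7.76°C, so T = 13.24°C.
  Saturated to 3100 m: -5.4 × 1.3 km = -7.02°C, so T = 6.22°C.
Environment:
  Environment, lower layer to 2400 m: -11.2 × 1.4 km = -15.68°C, so T = 5.32°C.
  Environment, upper layer to 3100 m: -10.4 × 0.7 km = -7.28°C, so T = -1.96°C.
T_parcel − T_env = 6.22 − (-1.96) = +8.18°C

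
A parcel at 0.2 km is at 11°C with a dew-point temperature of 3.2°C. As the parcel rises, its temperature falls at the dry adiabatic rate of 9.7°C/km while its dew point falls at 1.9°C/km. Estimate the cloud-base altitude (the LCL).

1.2 km

T and T_d converge at 9.7 − 1.9 = 7.8°C per km
Height above start = (11 − 3.2) / 7.8 = 1 km
LCL altitude = 200 m + 1000 m = 1200 m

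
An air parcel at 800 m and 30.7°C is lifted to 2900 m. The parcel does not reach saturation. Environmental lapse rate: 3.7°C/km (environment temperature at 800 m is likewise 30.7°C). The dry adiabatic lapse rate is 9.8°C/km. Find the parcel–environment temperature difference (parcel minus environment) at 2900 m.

-12.81°C (parcel cooler than environment)

Parcel:
  From 800 m to 2900 m (dry): cools by 9.8 × 2.1 = 20.58°C, giving 10.12°C.
Environment:
  From 800 m to 2900 m (environment): cools by 3.7 × 2.1 = 7.77°C, giving 22.93°C.
T_parcel − T_env = 10.12 − 22.93 = -12.81°C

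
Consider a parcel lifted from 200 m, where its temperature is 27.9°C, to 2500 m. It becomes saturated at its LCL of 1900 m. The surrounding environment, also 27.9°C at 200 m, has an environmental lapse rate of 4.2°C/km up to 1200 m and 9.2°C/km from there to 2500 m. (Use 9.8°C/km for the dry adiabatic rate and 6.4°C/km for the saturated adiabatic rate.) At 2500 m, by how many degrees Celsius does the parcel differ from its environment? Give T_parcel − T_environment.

Parcel:
  Dry to 1900 m: -9.8 × 1.7 km = -16.66°C, so T = 11.24°C.
  Saturated to 2500 m: -6.4 × 0.6 km = -3.84°C, so T = 7.4°C.
Environment:
  Environment, lower layer to 1200 m: -4.2 × 1 km = -4.2°C, so T = 23.7°C.
  Environment, upper layer to 2500 m: -9.2 × 1.3 km = -11.96°C, so T = 11.74°C.
T_parcel − T_env = 7.4 − 11.74 = -4.34°C

-4.34°C (parcel cooler than environment)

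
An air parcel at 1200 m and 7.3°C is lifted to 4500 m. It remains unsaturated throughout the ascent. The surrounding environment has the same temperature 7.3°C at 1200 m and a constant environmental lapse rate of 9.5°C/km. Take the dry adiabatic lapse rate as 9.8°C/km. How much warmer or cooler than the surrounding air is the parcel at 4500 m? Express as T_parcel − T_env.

Parcel:
  1200–4500 m, dry: Δz = 3.3 km ⇒ ΔT = -32.34°C; T = -25.04°C
Environment:
  1200–4500 m, environment: Δz = 3.3 km ⇒ ΔT = -31.35°C; T = -24.05°C
T_parcel − T_env = -25.04 − (-24.05) = -0.99°C

-0.99°C (parcel cooler than environment)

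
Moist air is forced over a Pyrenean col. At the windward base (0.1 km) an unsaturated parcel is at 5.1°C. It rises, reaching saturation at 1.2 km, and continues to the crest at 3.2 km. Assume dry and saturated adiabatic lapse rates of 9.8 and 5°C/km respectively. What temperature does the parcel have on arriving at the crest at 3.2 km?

From 100 m to 1200 m (dry): cools by 9.8 × 1.1 = 10.78°C, giving -5.68°C.
From 1200 m to 3200 m (saturated): cools by 5 × 2 = 10°C, giving -15.68°C.

-15.68°C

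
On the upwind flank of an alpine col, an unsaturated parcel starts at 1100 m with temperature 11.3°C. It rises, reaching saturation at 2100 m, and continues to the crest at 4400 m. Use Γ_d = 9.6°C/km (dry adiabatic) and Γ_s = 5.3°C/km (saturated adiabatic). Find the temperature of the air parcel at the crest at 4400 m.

1100–2100 m, dry: Δz = 1 km ⇒ ΔT = -9.6°C; T = 1.7°C
2100–4400 m, saturated: Δz = 2.3 km ⇒ ΔT = -12.19°C; T = -10.49°C

-10.49°C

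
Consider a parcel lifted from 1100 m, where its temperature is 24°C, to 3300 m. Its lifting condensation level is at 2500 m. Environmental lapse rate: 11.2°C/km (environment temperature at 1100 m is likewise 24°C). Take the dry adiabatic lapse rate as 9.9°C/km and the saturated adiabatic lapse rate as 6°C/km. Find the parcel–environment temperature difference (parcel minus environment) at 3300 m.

+5.98°C (parcel warmer than environment)

Parcel:
  1100 → 2500 m (dry, 9.9°C/km): ΔT = -9.9 × 1.4 = -13.86°C → T = 10.14°C
  2500 → 3300 m (saturated, 6°C/km): ΔT = -6 × 0.8 = -4.8°C → T = 5.34°C
Environment:
  1100 → 3300 m (environment, 11.2°C/km): ΔT = -11.2 × 2.2 = -24.64°C → T = -0.64°C
T_parcel − T_env = 5.34 − (-0.64) = +5.98°C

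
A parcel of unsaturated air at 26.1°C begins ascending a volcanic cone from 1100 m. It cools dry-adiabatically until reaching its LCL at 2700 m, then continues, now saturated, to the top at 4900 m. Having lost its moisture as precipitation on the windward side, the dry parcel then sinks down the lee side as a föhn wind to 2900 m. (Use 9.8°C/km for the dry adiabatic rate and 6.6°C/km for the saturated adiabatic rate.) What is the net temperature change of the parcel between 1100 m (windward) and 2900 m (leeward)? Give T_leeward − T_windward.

-10.6°C

1100 → 2700 m (dry, 9.8°C/km): ΔT = -9.8 × 1.6 = -15.68°C → T = 10.42°C
2700 → 4900 m (saturated, 6.6°C/km): ΔT = -6.6 × 2.2 = -14.52°C → T = -4.1°C
4900 → 2900 m (dry descent, 9.8°C/km): ΔT = +9.8 × 2 = +19.6°C → T = 15.5°C
Net change vs windward start: 15.5 − 26.1 = -10.6°C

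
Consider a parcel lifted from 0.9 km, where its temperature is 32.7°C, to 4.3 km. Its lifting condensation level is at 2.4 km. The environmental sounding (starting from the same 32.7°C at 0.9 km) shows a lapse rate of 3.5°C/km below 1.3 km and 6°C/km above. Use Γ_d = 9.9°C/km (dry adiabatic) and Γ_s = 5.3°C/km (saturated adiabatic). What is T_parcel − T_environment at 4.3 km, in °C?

-5.52°C (parcel cooler than environment)

Parcel:
  From 900 m to 2400 m (dry): cools by 9.9 × 1.5 = 14.85°C, giving 17.85°C.
  From 2400 m to 4300 m (saturated): cools by 5.3 × 1.9 = 10.07°C, giving 7.78°C.
Environment:
  From 900 m to 1300 m (environment, lower layer): cools by 3.5 × 0.4 = 1.4°C, giving 31.3°C.
  From 1300 m to 4300 m (environment, upper layer): cools by 6 × 3 = 18°C, giving 13.3°C.
T_parcel − T_env = 7.78 − 13.3 = -5.52°C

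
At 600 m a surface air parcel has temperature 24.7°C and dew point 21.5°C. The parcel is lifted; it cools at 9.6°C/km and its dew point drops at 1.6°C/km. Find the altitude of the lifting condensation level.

T and T_d converge at 9.6 − 1.6 = 8°C per km
Height above start = (24.7 − 21.5) / 8 = 0.4 km
LCL altitude = 600 m + 400 m = 1000 m

1000 m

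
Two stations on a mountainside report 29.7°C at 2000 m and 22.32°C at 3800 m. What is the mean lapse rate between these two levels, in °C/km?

Γ = −ΔT/Δz = (29.7 − 22.32) / (3800 − 2000) m
  = 7.38°C / 1.8 km = 4.1°C/km

4.1°C/km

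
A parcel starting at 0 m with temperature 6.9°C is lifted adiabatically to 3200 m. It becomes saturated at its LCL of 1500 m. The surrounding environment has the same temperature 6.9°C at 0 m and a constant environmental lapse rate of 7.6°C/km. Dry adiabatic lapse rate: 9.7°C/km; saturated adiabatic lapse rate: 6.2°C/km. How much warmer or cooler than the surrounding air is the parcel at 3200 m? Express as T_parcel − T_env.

Parcel:
  Dry to 1500 m: -9.7 × 1.5 km = -14.55°C, so T = -7.65°C.
  Saturated to 3200 m: -6.2 × 1.7 km = -10.54°C, so T = -18.19°C.
Environment:
  Environment to 3200 m: -7.6 × 3.2 km = -24.32°C, so T = -17.42°C.
T_parcel − T_env = -18.19 − (-17.42) = -0.77°C

-0.77°C (parcel cooler than environment)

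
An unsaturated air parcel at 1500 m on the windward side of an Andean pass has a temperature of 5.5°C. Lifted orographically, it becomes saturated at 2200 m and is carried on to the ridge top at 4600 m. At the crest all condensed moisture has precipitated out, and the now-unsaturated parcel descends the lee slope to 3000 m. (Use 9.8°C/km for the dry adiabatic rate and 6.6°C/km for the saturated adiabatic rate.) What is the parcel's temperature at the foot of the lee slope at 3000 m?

-1.52°C

Dry to 2200 m: -9.8 × 0.7 km = -6.86°C, so T = -1.36°C.
Saturated to 4600 m: -6.6 × 2.4 km = -15.84°C, so T = -17.2°C.
Dry descent to 3000 m: +9.8 × 1.6 km = +15.68°C, so T = -1.52°C.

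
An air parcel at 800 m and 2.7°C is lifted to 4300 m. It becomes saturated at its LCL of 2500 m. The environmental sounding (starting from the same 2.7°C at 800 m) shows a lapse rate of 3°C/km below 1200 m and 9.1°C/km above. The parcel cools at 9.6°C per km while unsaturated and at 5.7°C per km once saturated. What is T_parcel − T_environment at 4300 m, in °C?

+2.83°C (parcel warmer than environment)

Parcel:
  From 800 m to 2500 m (dry): cools by 9.6 × 1.7 = 16.32°C, giving -13.62°C.
  From 2500 m to 4300 m (saturated): cools by 5.7 × 1.8 = 10.26°C, giving -23.88°C.
Environment:
  From 800 m to 1200 m (environment, lower layer): cools by 3 × 0.4 = 1.2°C, giving 1.5°C.
  From 1200 m to 4300 m (environment, upper layer): cools by 9.1 × 3.1 = 28.21°C, giving -26.71°C.
T_parcel − T_env = -23.88 − (-26.71) = +2.83°C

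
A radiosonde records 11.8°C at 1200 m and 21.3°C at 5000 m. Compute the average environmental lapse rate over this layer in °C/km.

-2.5°C/km

Γ = −ΔT/Δz = (11.8 − 21.3) / (5000 − 1200) m
  = -9.5°C / 3.8 km = -2.5°C/km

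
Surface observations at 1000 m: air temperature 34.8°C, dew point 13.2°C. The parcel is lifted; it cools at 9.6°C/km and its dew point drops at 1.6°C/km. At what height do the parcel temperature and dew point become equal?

3700 m

T and T_d converge at 9.6 − 1.6 = 8°C per km
Height above start = (34.8 − 13.2) / 8 = 2.7 km
LCL altitude = 1000 m + 2700 m = 3700 m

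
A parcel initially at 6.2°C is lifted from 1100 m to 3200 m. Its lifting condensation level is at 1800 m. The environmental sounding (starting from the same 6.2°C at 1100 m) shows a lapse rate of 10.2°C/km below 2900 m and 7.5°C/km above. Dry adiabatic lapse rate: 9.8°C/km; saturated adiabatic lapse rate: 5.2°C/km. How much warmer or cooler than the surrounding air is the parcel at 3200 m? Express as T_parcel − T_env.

+6.47°C (parcel warmer than environment)

Parcel:
  1100–1800 m, dry: Δz = 0.7 km ⇒ ΔT = -6.86°C; T = -0.66°C
  1800–3200 m, saturated: Δz = 1.4 km ⇒ ΔT = -7.28°C; T = -7.94°C
Environment:
  1100–2900 m, environment, lower layer: Δz = 1.8 km ⇒ ΔT = -18.36°C; T = -12.16°C
  2900–3200 m, environment, upper layer: Δz = 0.3 km ⇒ ΔT = -2.25°C; T = -14.41°C
T_parcel − T_env = -7.94 − (-14.41) = +6.47°C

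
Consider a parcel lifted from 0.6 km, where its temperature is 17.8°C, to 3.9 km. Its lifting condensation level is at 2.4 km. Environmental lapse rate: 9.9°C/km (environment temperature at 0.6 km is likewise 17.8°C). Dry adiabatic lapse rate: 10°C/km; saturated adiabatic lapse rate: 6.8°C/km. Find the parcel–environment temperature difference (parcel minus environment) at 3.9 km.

+4.47°C (parcel warmer than environment)

Parcel:
  600–2400 m, dry: Δz = 1.8 km ⇒ ΔT = -18°C; T = -0.2°C
  2400–3900 m, saturated: Δz = 1.5 km ⇒ ΔT = -10.2°C; T = -10.4°C
Environment:
  600–3900 m, environment: Δz = 3.3 km ⇒ ΔT = -32.67°C; T = -14.87°C
T_parcel − T_env = -10.4 − (-14.87) = +4.47°C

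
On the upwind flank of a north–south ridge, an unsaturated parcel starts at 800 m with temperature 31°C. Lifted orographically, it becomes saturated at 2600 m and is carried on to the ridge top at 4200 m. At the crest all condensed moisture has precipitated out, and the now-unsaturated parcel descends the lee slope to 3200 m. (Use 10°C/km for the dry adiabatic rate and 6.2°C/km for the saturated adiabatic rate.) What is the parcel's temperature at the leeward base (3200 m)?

From 800 m to 2600 m (dry): cools by 10 × 1.8 = 18°C, giving 13°C.
From 2600 m to 4200 m (saturated): cools by 6.2 × 1.6 = 9.92°C, giving 3.08°C.
From 4200 m to 3200 m (dry descent): warms by 10 × 1 = 10°C, giving 13.08°C.

13.08°C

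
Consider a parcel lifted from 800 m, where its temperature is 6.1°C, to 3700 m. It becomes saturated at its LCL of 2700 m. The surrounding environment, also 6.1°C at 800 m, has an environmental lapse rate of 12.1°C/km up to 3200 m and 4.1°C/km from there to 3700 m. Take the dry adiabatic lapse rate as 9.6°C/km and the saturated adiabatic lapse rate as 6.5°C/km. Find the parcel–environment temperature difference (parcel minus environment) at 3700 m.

Parcel:
  800 → 2700 m (dry, 9.6°C/km): ΔT = -9.6 × 1.9 = -18.24°C → T = -12.14°C
  2700 → 3700 m (saturated, 6.5°C/km): ΔT = -6.5 × 1 = -6.5°C → T = -18.64°C
Environment:
  800 → 3200 m (environment, lower layer, 12.1°C/km): ΔT = -12.1 × 2.4 = -29.04°C → T = -22.94°C
  3200 → 3700 m (environment, upper layer, 4.1°C/km): ΔT = -4.1 × 0.5 = -2.05°C → T = -24.99°C
T_parcel − T_env = -18.64 − (-24.99) = +6.35°C

+6.35°C (parcel warmer than environment)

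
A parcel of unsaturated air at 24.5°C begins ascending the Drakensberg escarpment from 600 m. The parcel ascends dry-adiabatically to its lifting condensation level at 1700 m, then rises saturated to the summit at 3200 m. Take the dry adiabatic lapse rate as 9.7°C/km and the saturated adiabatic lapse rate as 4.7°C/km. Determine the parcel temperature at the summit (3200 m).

From 600 m to 1700 m (dry): cools by 9.7 × 1.1 = 10.67°C, giving 13.83°C.
From 1700 m to 3200 m (saturated): cools by 4.7 × 1.5 = 7.05°C, giving 6.78°C.

6.78°C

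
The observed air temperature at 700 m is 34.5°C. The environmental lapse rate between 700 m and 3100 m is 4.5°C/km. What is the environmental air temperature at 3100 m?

23.7°C

From 700 m to 3100 m (environmental): cools by 4.5 × 2.4 = 10.8°C, giving 23.7°C.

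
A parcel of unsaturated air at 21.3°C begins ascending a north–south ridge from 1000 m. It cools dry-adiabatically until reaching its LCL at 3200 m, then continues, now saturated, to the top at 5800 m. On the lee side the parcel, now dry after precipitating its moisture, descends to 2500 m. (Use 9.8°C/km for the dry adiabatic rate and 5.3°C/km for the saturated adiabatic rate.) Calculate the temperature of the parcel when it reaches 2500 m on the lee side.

18.3°C

From 1000 m to 3200 m (dry): cools by 9.8 × 2.2 = 21.56°C, giving -0.26°C.
From 3200 m to 5800 m (saturated): cools by 5.3 × 2.6 = 13.78°C, giving -14.04°C.
From 5800 m to 2500 m (dry descent): warms by 9.8 × 3.3 = 32.34°C, giving 18.3°C.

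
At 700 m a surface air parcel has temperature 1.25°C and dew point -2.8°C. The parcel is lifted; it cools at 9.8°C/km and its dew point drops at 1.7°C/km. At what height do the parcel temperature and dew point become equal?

1200 m

T and T_d converge at 9.8 − 1.7 = 8.1°C per km
Height above start = (1.25 − (-2.8)) / 8.1 = 0.5 km
LCL altitude = 700 m + 500 m = 1200 m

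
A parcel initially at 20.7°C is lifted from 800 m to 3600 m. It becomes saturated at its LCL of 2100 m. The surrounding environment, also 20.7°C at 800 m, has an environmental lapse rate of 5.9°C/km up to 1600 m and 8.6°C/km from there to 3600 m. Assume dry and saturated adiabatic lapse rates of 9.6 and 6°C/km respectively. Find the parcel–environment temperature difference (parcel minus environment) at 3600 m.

Parcel:
  Dry to 2100 m: -9.6 × 1.3 km = -12.48°C, so T = 8.22°C.
  Saturated to 3600 m: -6 × 1.5 km = -9°C, so T = -0.78°C.
Environment:
  Environment, lower layer to 1600 m: -5.9 × 0.8 km = -4.72°C, so T = 15.98°C.
  Environment, upper layer to 3600 m: -8.6 × 2 km = -17.2°C, so T = -1.22°C.
T_parcel − T_env = -0.78 − (-1.22) = +0.44°C

+0.44°C (parcel warmer than environment)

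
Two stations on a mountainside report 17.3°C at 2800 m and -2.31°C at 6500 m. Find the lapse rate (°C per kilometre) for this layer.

Γ = −ΔT/Δz = (17.3 − (-2.31)) / (6500 − 2800) m
  = 19.61°C / 3.7 km = 5.3°C/km

5.3°C/km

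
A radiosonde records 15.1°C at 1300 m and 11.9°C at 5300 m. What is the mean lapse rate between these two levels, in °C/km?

0.8°C/km

Γ = −ΔT/Δz = (15.1 − 11.9) / (5300 − 1300) m
  = 3.2°C / 4 km = 0.8°C/km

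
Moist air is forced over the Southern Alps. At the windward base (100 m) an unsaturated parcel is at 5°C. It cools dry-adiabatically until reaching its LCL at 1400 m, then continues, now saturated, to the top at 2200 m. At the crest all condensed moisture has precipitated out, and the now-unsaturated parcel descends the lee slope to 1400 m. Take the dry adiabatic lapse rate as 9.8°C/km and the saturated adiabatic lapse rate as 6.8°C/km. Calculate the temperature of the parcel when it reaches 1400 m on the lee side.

-5.34°C

100 → 1400 m (dry, 9.8°C/km): ΔT = -9.8 × 1.3 = -12.74°C → T = -7.74°C
1400 → 2200 m (saturated, 6.8°C/km): ΔT = -6.8 × 0.8 = -5.44°C → T = -13.18°C
2200 → 1400 m (dry descent, 9.8°C/km): ΔT = +9.8 × 0.8 = +7.84°C → T = -5.34°C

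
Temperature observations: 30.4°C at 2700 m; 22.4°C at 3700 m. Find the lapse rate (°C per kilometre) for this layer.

Γ = −ΔT/Δz = (30.4 − 22.4) / (3700 − 2700) m
  = 8°C / 1 km = 8°C/km

8°C/km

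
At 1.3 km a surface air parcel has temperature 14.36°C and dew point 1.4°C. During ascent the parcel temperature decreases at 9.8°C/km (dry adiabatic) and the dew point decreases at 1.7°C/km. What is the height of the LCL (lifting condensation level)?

T and T_d converge at 9.8 − 1.7 = 8.1°C per km
Height above start = (14.36 − 1.4) / 8.1 = 1.6 km
LCL altitude = 1300 m + 1600 m = 2900 m

2.9 km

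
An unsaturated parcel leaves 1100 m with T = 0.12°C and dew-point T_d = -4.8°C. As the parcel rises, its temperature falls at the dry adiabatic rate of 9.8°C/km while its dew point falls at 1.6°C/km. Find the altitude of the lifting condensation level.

1700 m

T and T_d converge at 9.8 − 1.6 = 8.2°C per km
Height above start = (0.12 − (-4.8)) / 8.2 = 0.6 km
LCL altitude = 1100 m + 600 m = 1700 m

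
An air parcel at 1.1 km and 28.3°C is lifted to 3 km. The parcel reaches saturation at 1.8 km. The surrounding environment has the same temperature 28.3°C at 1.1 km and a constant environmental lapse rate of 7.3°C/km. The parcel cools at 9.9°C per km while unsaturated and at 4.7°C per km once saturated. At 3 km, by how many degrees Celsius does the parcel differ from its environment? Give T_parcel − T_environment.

+1.3°C (parcel warmer than environment)

Parcel:
  From 1100 m to 1800 m (dry): cools by 9.9 × 0.7 = 6.93°C, giving 21.37°C.
  From 1800 m to 3000 m (saturated): cools by 4.7 × 1.2 = 5.64°C, giving 15.73°C.
Environment:
  From 1100 m to 3000 m (environment): cools by 7.3 × 1.9 = 13.87°C, giving 14.43°C.
T_parcel − T_env = 15.73 − 14.43 = +1.3°C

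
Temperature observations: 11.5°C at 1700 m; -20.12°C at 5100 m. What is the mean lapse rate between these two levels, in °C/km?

Γ = −ΔT/Δz = (11.5 − (-20.12)) / (5100 − 1700) m
  = 31.62°C / 3.4 km = 9.3°C/km

9.3°C/km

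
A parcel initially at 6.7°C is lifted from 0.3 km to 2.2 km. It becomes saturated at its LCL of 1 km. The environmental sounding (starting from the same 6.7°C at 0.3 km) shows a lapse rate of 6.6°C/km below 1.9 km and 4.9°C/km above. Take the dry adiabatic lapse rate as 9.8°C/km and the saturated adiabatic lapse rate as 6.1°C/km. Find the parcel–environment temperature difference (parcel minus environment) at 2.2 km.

-2.15°C (parcel cooler than environment)

Parcel:
  Dry to 1000 m: -9.8 × 0.7 km = -6.86°C, so T = -0.16°C.
  Saturated to 2200 m: -6.1 × 1.2 km = -7.32°C, so T = -7.48°C.
Environment:
  Environment, lower layer to 1900 m: -6.6 × 1.6 km = -10.56°C, so T = -3.86°C.
  Environment, upper layer to 2200 m: -4.9 × 0.3 km = -1.47°C, so T = -5.33°C.
T_parcel − T_env = -7.48 − (-5.33) = -2.15°C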